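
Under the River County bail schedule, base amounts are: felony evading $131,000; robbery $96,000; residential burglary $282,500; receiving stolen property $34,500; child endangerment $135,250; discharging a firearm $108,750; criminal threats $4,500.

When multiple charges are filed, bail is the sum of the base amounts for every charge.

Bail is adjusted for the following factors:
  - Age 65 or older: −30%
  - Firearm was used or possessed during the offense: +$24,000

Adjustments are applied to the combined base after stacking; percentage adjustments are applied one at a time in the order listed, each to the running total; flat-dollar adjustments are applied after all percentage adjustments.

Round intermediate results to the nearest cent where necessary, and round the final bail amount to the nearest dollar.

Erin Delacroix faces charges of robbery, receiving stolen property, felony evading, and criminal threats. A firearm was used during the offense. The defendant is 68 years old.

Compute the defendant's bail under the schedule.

$210,200

Base amounts from the schedule: robbery $96,000; receiving stolen property $34,500; felony evading $131,000; criminal threats $4,500.
Stacking rule: sum of all bases. $96,000 + $34,500 + $131,000 + $4,500 = $266,000.
Age 65 or older (−30%): $266,000 × 0.7 = $186,200.
Firearm was used or possessed during the offense (+$24,000 flat): $186,200 + $24,000 = $210,200.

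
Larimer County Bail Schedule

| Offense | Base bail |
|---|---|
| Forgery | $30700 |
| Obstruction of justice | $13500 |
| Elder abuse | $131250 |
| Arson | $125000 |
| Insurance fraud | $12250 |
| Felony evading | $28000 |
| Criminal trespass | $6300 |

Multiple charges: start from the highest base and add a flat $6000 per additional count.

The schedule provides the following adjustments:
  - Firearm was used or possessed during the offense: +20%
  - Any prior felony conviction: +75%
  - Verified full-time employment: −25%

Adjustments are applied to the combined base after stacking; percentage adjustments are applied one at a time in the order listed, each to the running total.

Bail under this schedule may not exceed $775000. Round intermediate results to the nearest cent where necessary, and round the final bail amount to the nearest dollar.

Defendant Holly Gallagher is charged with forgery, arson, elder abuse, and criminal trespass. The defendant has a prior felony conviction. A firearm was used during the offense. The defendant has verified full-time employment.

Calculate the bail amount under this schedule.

Base amounts from the schedule: forgery $30700; arson $125000; elder abuse $131250; criminal trespass $6300.
Stacking rule: highest base plus $6000 per additional charge. Highest is elder abuse at $131250; 3 additional charges → +$18000. Combined base = $149250.
Firearm was used or possessed during the offense (+20%): $149250 × 1.2 = $179100.
Any prior felony conviction (+75%): $179100 × 1.75 = $313425.
Verified full-time employment (−25%): $313425 × 0.75 = $235068.75.
$235068.75 is within the $775000 maximum.
Rounded to the nearest dollar: $235069.

$235069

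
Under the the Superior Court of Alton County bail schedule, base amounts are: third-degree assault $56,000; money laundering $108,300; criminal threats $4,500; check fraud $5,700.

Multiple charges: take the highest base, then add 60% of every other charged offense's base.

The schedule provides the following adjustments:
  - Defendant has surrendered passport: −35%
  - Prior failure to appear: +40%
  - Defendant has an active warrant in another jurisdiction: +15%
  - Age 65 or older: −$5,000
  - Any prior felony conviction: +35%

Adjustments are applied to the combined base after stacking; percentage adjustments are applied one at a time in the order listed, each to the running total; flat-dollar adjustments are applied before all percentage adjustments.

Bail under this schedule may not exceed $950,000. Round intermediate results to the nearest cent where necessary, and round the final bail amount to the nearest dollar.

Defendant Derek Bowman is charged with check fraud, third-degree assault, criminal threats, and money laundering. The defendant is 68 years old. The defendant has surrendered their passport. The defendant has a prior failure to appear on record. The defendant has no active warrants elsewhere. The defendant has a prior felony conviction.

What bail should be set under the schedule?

$175,700

Base amounts from the schedule: check fraud $5,700; third-degree assault $56,000; criminal threats $4,500; money laundering $108,300.
Stacking rule: highest base plus 60% of each additional charge. Highest is money laundering at $108,300. Additional: $5,700 × 60% = $3,420; $56,000 × 60% = $33,600; $4,500 × 60% = $2,700. Combined base = $108,300 + $39,720 = $148,020.
Age 65 or older (−$5,000 flat): $148,020 − $5,000 = $143,020.
Defendant has surrendered passport (−35%): $143,020 × 0.65 = $92,963.
Prior failure to appear (+40%): $92,963 × 1.4 = $130,148.20.
Any prior felony conviction (+35%): $130,148.20 × 1.35 = $175,700.07.
$175,700.07 is within the $950,000 maximum.
Rounded to the nearest dollar: $175,700.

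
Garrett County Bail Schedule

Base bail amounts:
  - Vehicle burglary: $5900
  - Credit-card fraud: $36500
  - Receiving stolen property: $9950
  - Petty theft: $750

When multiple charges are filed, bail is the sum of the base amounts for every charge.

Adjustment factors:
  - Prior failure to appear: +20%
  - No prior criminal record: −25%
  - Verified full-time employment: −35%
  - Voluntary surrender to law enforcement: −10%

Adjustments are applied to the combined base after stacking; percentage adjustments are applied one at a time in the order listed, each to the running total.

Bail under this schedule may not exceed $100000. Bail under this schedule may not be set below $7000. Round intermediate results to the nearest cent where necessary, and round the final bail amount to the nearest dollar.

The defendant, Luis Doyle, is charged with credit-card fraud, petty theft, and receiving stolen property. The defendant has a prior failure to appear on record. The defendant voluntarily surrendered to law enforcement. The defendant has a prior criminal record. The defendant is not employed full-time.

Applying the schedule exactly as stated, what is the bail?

Base amounts from the schedule: credit-card fraud $36500; petty theft $750; receiving stolen property $9950.
Stacking rule: sum of all bases. $36500 + $750 + $9950 = $47200.
Prior failure to appear (+20%): $47200 × 1.2 = $56640.
Voluntary surrender to law enforcement (−10%): $56640 × 0.9 = $50976.
$50976 is within the $100000 maximum.
$50976 is at or above the $7000 minimum.

$50976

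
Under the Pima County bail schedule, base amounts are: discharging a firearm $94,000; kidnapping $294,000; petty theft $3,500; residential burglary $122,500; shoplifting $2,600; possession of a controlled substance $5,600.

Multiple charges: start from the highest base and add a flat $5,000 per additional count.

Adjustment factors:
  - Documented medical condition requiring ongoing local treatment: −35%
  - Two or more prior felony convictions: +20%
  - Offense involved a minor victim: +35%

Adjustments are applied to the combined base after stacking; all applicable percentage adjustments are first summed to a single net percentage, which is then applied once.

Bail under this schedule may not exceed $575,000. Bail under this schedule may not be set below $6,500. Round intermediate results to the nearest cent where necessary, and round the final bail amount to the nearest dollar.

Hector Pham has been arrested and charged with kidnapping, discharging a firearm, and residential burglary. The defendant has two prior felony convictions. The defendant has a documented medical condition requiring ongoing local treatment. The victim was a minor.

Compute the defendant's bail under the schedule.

$364,800

Base amounts from the schedule: kidnapping $294,000; discharging a firearm $94,000; residential burglary $122,500.
Stacking rule: highest base plus $5,000 per additional charge. Highest is kidnapping at $294,000; 2 additional charges → +$10,000. Combined base = $304,000.
Net percentage adjustment: −35% +20% +35% = +20%. $304,000 × 1.2 = $364,800.
$364,800 is within the $575,000 maximum.
$364,800 is at or above the $6,500 minimum.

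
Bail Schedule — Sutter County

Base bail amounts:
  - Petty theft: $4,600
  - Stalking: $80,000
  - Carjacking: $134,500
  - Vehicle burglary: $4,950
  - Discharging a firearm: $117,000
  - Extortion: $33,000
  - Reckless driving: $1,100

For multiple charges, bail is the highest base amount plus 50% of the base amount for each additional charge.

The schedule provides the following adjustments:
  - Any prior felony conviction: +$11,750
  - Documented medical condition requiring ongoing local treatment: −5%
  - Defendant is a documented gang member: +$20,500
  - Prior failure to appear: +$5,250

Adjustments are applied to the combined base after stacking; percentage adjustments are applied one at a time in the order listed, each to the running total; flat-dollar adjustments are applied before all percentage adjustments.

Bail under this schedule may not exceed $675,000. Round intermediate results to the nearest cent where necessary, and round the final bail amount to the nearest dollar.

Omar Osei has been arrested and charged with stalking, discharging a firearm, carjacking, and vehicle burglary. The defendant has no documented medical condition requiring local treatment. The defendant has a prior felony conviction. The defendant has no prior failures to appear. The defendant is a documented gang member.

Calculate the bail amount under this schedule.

Base amounts from the schedule: stalking $80,000; discharging a firearm $117,000; carjacking $134,500; vehicle burglary $4,950.
Stacking rule: highest base plus 50% of each additional charge. Highest is carjacking at $134,500. Additional: $80,000 × 50% = $40,000; $117,000 × 50% = $58,500; $4,950 × 50% = $2,475. Combined base = $134,500 + $100,975 = $235,475.
Any prior felony conviction (+$11,750 flat): $235,475 + $11,750 = $247,225.
Defendant is a documented gang member (+$20,500 flat): $247,225 + $20,500 = $267,725.
$267,725 is within the $675,000 maximum.

$267,725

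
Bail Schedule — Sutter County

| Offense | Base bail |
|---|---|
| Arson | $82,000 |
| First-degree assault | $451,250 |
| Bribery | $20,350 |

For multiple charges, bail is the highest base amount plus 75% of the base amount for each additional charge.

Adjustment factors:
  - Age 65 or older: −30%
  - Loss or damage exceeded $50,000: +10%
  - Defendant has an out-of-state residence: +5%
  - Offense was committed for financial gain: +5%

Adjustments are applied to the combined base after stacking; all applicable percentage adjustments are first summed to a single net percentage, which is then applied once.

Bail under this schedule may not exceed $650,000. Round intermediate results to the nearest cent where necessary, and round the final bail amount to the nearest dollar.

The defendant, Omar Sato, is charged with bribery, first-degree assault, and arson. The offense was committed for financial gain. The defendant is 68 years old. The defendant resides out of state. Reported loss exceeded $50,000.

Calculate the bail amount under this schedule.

Base amounts from the schedule: bribery $20,350; first-degree assault $451,250; arson $82,000.
Stacking rule: highest base plus 75% of each additional charge. Highest is first-degree assault at $451,250. Additional: $20,350 × 75% = $15,262.50; $82,000 × 75% = $61,500. Combined base = $451,250 + $76,762.50 = $528,012.50.
Net percentage adjustment: −30% +10% +5% +5% = −10%. $528,012.50 × 0.9 = $475,211.25.
$475,211.25 is within the $650,000 maximum.
Rounded to the nearest dollar: $475,211.

$475,211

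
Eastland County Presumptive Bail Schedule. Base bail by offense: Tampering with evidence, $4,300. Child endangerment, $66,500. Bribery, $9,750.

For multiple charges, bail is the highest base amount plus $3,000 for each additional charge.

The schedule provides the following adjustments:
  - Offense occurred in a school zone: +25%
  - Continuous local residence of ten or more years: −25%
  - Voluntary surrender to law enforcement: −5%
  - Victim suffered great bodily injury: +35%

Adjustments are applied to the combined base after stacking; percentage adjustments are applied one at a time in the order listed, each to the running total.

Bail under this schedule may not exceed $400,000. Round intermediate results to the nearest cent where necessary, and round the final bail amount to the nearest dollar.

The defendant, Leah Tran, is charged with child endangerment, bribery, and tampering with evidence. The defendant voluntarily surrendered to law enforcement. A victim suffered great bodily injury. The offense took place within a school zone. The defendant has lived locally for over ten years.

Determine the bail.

$87,170

Base amounts from the schedule: child endangerment $66,500; bribery $9,750; tampering with evidence $4,300.
Stacking rule: highest base plus $3,000 per additional charge. Highest is child endangerment at $66,500; 2 additional charges → +$6,000. Combined base = $72,500.
Offense occurred in a school zone (+25%): $72,500 × 1.25 = $90,625.
Continuous local residence of ten or more years (−25%): $90,625 × 0.75 = $67,968.75.
Voluntary surrender to law enforcement (−5%): $67,968.75 × 0.95 = $64,570.31.
Victim suffered great bodily injury (+35%): $64,570.31 × 1.35 = $87,169.92.
$87,169.92 is within the $400,000 maximum.
Rounded to the nearest dollar: $87,170.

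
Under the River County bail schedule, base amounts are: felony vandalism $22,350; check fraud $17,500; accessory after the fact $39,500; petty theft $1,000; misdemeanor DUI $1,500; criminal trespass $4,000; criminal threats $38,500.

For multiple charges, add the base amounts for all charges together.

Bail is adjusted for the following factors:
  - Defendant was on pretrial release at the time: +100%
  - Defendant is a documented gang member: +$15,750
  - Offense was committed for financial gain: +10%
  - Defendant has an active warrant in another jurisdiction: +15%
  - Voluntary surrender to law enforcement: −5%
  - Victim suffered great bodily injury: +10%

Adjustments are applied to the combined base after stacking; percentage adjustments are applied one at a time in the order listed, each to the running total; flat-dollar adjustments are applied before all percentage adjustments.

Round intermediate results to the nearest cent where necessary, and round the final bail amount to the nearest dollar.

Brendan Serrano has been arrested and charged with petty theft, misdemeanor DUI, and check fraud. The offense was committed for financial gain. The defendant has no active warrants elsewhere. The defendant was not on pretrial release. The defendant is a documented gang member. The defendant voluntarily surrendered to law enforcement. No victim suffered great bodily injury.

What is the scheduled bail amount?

$37,359

Base amounts from the schedule: petty theft $1,000; misdemeanor DUI $1,500; check fraud $17,500.
Stacking rule: sum of all bases. $1,000 + $1,500 + $17,500 = $20,000.
Defendant is a documented gang member (+$15,750 flat): $20,000 + $15,750 = $35,750.
Offense was committed for financial gain (+10%): $35,750 × 1.1 = $39,325.
Voluntary surrender to law enforcement (−5%): $39,325 × 0.95 = $37,358.75.
Rounded to the nearest dollar: $37,359.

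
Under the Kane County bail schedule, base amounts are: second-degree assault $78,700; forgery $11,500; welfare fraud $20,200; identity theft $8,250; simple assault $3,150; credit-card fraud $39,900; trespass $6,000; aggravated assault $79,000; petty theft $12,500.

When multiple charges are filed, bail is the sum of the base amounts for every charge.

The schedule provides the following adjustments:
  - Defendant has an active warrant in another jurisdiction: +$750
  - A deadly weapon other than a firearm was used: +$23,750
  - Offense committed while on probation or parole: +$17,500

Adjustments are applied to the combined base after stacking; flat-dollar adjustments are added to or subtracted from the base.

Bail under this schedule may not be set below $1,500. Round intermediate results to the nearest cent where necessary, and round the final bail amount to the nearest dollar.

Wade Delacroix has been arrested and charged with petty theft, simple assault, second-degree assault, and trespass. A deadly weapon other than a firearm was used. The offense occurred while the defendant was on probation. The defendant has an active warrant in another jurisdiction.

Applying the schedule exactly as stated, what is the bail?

$142,350

Base amounts from the schedule: petty theft $12,500; simple assault $3,150; second-degree assault $78,700; trespass $6,000.
Stacking rule: sum of all bases. $12,500 + $3,150 + $78,700 + $6,000 = $100,350.
Defendant has an active warrant in another jurisdiction (+$750 flat): $100,350 + $750 = $101,100.
A deadly weapon other than a firearm was used (+$23,750 flat): $101,100 + $23,750 = $124,850.
Offense committed while on probation or parole (+$17,500 flat): $124,850 + $17,500 = $142,350.
$142,350 is at or above the $1,500 minimum.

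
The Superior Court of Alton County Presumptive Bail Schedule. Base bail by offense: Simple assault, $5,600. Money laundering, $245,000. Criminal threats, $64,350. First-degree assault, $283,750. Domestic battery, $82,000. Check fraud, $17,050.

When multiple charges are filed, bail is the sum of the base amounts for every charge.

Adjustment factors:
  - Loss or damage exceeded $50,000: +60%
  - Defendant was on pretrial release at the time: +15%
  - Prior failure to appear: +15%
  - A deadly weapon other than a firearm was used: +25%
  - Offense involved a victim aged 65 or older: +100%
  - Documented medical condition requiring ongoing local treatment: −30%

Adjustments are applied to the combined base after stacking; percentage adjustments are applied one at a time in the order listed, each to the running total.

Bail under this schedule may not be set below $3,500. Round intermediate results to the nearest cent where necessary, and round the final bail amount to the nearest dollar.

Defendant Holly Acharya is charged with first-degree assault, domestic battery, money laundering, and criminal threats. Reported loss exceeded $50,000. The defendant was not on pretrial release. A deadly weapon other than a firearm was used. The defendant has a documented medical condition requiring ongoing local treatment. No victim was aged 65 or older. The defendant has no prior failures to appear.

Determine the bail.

$945,140

Base amounts from the schedule: first-degree assault $283,750; domestic battery $82,000; money laundering $245,000; criminal threats $64,350.
Stacking rule: sum of all bases. $283,750 + $82,000 + $245,000 + $64,350 = $675,100.
Loss or damage exceeded $50,000 (+60%): $675,100 × 1.6 = $1,080,160.
A deadly weapon other than a firearm was used (+25%): $1,080,160 × 1.25 = $1,350,200.
Documented medical condition requiring ongoing local treatment (−30%): $1,350,200 × 0.7 = $945,140.
$945,140 is at or above the $3,500 minimum.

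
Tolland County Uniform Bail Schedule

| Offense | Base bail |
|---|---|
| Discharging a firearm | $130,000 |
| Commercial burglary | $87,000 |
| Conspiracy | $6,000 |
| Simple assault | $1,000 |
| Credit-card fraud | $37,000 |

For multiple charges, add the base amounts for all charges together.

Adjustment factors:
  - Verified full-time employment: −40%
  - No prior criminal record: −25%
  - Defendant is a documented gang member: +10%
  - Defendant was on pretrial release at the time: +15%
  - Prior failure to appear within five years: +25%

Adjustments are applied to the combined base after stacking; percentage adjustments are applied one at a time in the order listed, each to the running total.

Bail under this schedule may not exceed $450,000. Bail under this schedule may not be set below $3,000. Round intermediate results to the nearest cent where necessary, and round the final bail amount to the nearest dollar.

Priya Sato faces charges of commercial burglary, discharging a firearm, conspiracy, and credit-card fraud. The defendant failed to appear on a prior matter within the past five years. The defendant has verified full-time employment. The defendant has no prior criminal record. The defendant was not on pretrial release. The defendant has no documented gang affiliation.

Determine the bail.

$146,250

Base amounts from the schedule: commercial burglary $87,000; discharging a firearm $130,000; conspiracy $6,000; credit-card fraud $37,000.
Stacking rule: sum of all bases. $87,000 + $130,000 + $6,000 + $37,000 = $260,000.
Verified full-time employment (−40%): $260,000 × 0.6 = $156,000.
No prior criminal record (−25%): $156,000 × 0.75 = $117,000.
Prior failure to appear within five years (+25%): $117,000 × 1.25 = $146,250.
$146,250 is within the $450,000 maximum.
$146,250 is at or above the $3,000 minimum.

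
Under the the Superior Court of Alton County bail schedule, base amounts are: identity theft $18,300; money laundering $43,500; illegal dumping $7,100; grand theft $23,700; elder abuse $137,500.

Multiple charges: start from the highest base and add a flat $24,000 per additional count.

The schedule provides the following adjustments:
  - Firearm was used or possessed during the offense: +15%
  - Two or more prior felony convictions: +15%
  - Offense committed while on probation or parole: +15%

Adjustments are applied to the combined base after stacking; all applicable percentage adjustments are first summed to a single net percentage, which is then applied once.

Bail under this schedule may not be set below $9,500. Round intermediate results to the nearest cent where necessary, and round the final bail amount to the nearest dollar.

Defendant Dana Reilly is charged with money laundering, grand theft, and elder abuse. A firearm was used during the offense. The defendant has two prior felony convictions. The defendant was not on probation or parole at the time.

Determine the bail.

Base amounts from the schedule: money laundering $43,500; grand theft $23,700; elder abuse $137,500.
Stacking rule: highest base plus $24,000 per additional charge. Highest is elder abuse at $137,500; 2 additional charges → +$48,000. Combined base = $185,500.
Net percentage adjustment: +15% +15% = +30%. $185,500 × 1.3 = $241,150.
$241,150 is at or above the $9,500 minimum.

$241,150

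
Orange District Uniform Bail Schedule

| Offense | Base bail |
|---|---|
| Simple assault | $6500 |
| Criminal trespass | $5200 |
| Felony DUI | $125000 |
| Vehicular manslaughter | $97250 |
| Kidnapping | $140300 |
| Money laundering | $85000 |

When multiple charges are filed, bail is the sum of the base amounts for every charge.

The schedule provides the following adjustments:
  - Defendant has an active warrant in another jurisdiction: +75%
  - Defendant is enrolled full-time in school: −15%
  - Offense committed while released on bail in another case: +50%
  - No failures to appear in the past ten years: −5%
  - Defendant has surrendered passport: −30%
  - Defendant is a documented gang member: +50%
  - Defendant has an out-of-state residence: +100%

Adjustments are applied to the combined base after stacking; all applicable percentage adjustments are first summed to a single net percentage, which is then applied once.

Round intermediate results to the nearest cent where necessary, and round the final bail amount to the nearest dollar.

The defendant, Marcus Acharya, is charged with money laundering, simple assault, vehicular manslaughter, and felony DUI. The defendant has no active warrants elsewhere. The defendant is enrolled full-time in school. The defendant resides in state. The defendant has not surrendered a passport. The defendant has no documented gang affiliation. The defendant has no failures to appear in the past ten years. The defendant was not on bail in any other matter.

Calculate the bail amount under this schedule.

Base amounts from the schedule: money laundering $85000; simple assault $6500; vehicular manslaughter $97250; felony DUI $125000.
Stacking rule: sum of all bases. $85000 + $6500 + $97250 + $125000 = $313750.
Net percentage adjustment: −15% −5% = −20%. $313750 × 0.8 = $251000.

$251000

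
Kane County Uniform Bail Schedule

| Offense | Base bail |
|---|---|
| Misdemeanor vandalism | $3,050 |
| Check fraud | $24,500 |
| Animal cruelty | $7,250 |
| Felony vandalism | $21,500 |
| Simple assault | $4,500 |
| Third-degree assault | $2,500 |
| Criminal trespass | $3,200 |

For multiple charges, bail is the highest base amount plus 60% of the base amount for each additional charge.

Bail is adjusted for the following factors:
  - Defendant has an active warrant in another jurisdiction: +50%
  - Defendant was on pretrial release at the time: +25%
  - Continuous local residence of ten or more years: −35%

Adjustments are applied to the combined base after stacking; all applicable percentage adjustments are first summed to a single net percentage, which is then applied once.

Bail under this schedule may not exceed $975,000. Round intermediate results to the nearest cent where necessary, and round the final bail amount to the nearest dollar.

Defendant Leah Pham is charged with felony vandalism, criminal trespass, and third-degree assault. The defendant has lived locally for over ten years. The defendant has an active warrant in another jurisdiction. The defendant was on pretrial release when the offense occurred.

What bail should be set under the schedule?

Base amounts from the schedule: felony vandalism $21,500; criminal trespass $3,200; third-degree assault $2,500.
Stacking rule: highest base plus 60% of each additional charge. Highest is felony vandalism at $21,500. Additional: $3,200 × 60% = $1,920; $2,500 × 60% = $1,500. Combined base = $21,500 + $3,420 = $24,920.
Net percentage adjustment: +50% +25% −35% = +40%. $24,920 × 1.4 = $34,888.
$34,888 is within the $975,000 maximum.

$34,888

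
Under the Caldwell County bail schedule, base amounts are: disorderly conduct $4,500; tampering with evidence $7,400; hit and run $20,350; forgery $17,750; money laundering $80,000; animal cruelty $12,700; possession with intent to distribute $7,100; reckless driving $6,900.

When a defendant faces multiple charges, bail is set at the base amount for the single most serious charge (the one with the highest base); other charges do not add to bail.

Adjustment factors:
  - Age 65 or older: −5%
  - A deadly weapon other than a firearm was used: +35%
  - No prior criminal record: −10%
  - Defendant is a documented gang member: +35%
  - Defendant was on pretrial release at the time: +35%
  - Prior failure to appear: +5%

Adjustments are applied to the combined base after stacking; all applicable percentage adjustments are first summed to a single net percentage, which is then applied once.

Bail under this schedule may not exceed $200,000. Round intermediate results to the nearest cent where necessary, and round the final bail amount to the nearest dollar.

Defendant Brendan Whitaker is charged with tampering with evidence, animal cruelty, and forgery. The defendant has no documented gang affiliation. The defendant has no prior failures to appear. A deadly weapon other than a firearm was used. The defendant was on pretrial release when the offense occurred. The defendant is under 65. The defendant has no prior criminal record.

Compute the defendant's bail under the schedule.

Base amounts from the schedule: tampering with evidence $7,400; animal cruelty $12,700; forgery $17,750.
Stacking rule: use the highest base only. Highest is forgery at $17,750. Combined base = $17,750.
Net percentage adjustment: +35% −10% +35% = +60%. $17,750 × 1.6 = $28,400.
$28,400 is within the $200,000 maximum.

$28,400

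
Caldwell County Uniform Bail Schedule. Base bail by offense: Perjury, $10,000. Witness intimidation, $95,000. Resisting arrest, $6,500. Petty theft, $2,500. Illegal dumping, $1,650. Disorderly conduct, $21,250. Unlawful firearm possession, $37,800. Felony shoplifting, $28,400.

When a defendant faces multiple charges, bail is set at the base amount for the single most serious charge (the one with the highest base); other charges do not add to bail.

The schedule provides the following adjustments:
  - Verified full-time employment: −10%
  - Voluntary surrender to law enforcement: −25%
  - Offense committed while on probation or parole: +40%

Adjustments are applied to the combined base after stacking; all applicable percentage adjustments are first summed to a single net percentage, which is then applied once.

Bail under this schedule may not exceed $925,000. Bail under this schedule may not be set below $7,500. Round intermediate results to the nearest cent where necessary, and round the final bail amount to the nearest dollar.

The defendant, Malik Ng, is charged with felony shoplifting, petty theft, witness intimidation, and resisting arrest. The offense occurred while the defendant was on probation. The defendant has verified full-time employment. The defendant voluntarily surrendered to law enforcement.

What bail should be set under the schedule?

$99,750

Base amounts from the schedule: felony shoplifting $28,400; petty theft $2,500; witness intimidation $95,000; resisting arrest $6,500.
Stacking rule: use the highest base only. Highest is witness intimidation at $95,000. Combined base = $95,000.
Net percentage adjustment: −10% −25% +40% = +5%. $95,000 × 1.05 = $99,750.
$99,750 is within the $925,000 maximum.
$99,750 is at or above the $7,500 minimum.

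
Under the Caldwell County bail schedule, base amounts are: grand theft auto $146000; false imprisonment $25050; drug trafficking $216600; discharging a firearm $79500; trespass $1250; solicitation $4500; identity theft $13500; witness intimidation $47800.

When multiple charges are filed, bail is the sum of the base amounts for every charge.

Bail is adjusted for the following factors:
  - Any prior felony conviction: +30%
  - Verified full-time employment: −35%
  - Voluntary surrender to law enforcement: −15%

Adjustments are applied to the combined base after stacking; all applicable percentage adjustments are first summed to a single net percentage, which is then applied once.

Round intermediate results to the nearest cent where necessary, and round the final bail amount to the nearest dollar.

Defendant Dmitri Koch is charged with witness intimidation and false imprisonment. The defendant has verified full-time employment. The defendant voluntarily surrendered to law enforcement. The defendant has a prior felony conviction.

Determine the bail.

$58280

Base amounts from the schedule: witness intimidation $47800; false imprisonment $25050.
Stacking rule: sum of all bases. $47800 + $25050 = $72850.
Net percentage adjustment: +30% −35% −15% = −20%. $72850 × 0.8 = $58280.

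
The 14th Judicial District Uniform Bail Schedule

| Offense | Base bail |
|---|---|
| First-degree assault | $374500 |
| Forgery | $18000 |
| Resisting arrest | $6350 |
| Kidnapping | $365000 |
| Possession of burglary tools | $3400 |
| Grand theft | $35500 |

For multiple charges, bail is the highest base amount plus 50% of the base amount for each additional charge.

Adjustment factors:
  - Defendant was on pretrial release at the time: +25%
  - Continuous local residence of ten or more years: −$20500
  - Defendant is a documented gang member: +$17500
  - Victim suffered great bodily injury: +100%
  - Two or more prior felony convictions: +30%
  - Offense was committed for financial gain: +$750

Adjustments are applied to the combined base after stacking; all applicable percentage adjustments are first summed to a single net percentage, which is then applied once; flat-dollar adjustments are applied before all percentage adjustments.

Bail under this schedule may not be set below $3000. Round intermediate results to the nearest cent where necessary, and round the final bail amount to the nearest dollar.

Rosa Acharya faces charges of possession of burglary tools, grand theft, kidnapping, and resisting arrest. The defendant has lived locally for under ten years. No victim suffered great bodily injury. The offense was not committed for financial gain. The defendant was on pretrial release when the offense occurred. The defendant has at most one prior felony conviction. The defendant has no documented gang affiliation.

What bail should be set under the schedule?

Base amounts from the schedule: possession of burglary tools $3400; grand theft $35500; kidnapping $365000; resisting arrest $6350.
Stacking rule: highest base plus 50% of each additional charge. Highest is kidnapping at $365000. Additional: $3400 × 50% = $1700; $35500 × 50% = $17750; $6350 × 50% = $3175. Combined base = $365000 + $22625 = $387625.
Defendant was on pretrial release at the time (+25%): $387625 × 1.25 = $484531.25.
$484531.25 is at or above the $3000 minimum.
Rounded to the nearest dollar: $484531.

$484531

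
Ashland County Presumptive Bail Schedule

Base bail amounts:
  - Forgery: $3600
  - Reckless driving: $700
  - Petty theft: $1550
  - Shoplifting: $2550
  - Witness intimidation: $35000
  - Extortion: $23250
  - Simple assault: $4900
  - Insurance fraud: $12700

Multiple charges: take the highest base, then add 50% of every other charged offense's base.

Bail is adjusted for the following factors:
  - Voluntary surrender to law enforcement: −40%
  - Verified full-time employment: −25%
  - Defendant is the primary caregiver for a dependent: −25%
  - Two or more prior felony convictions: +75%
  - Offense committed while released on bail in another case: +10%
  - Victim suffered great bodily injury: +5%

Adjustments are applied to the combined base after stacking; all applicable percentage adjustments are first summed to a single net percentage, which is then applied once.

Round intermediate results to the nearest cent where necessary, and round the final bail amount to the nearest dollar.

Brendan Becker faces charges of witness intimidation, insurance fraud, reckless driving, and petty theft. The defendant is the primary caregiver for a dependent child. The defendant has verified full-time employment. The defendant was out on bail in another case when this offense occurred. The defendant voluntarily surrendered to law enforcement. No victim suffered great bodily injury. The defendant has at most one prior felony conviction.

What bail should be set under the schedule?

Base amounts from the schedule: witness intimidation $35000; insurance fraud $12700; reckless driving $700; petty theft $1550.
Stacking rule: highest base plus 50% of each additional charge. Highest is witness intimidation at $35000. Additional: $12700 × 50% = $6350; $700 × 50% = $350; $1550 × 50% = $775. Combined base = $35000 + $7475 = $42475.
Net percentage adjustment: −40% −25% −25% +10% = −80%. $42475 × 0.2 = $8495.

$8495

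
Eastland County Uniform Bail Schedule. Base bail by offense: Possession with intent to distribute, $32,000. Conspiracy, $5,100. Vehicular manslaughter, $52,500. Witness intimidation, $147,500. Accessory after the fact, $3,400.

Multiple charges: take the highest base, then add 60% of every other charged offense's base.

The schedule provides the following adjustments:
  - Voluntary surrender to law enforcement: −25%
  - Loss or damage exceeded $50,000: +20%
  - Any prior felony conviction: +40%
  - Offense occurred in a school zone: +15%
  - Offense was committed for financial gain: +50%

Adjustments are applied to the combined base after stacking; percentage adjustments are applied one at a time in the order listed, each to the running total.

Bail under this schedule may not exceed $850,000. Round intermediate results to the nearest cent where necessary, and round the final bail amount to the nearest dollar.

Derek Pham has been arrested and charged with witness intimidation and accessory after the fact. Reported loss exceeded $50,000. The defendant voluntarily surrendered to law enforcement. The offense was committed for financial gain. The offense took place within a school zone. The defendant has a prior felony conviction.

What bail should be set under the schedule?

$325,025

Base amounts from the schedule: witness intimidation $147,500; accessory after the fact $3,400.
Stacking rule: highest base plus 60% of each additional charge. Highest is witness intimidation at $147,500. Additional: $3,400 × 60% = $2,040. Combined base = $147,500 + $2,040 = $149,540.
Voluntary surrender to law enforcement (−25%): $149,540 × 0.75 = $112,155.
Loss or damage exceeded $50,000 (+20%): $112,155 × 1.2 = $134,586.
Any prior felony conviction (+40%): $134,586 × 1.4 = $188,420.40.
Offense occurred in a school zone (+15%): $188,420.40 × 1.15 = $216,683.46.
Offense was committed for financial gain (+50%): $216,683.46 × 1.5 = $325,025.19.
$325,025.19 is within the $850,000 maximum.
Rounded to the nearest dollar: $325,025.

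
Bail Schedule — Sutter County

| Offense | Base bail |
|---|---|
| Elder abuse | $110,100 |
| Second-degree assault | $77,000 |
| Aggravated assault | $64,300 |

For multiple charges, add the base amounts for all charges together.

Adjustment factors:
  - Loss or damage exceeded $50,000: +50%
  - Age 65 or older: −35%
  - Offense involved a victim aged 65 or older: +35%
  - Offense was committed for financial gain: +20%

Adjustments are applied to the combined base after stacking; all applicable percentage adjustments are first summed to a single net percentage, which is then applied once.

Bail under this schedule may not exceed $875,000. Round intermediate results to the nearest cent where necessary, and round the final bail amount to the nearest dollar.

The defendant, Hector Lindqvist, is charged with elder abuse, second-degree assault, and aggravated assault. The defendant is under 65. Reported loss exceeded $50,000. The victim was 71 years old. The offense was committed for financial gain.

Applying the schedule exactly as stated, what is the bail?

$515,370

Base amounts from the schedule: elder abuse $110,100; second-degree assault $77,000; aggravated assault $64,300.
Stacking rule: sum of all bases. $110,100 + $77,000 + $64,300 = $251,400.
Net percentage adjustment: +50% +35% +20% = +105%. $251,400 × 2.05 = $515,370.
$515,370 is within the $875,000 maximum.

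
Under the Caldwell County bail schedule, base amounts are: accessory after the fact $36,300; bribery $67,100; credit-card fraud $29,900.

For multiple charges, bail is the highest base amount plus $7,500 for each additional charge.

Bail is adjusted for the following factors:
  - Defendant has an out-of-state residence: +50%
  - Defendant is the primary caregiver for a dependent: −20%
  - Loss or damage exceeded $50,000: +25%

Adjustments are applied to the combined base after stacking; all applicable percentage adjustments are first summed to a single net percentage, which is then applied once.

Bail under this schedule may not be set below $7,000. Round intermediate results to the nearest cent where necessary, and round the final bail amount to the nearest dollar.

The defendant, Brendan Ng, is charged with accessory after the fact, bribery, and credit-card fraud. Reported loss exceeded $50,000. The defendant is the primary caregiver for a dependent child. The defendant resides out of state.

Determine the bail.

$127,255

Base amounts from the schedule: accessory after the fact $36,300; bribery $67,100; credit-card fraud $29,900.
Stacking rule: highest base plus $7,500 per additional charge. Highest is bribery at $67,100; 2 additional charges → +$15,000. Combined base = $82,100.
Net percentage adjustment: +50% −20% +25% = +55%. $82,100 × 1.55 = $127,255.
$127,255 is at or above the $7,000 minimum.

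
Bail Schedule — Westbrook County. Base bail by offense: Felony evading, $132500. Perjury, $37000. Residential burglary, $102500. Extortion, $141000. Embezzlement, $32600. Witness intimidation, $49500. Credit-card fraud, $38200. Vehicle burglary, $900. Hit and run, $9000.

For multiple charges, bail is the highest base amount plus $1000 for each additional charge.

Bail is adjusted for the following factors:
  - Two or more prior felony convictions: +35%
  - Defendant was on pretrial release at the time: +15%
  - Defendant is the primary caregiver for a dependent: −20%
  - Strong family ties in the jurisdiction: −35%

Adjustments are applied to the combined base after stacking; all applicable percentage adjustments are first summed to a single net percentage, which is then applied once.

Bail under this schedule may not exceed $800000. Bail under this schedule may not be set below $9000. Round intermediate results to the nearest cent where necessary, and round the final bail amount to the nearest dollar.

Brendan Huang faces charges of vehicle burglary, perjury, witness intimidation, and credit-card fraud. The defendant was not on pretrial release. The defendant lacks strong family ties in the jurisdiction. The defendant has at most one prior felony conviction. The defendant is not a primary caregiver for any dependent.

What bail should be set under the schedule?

$52500

Base amounts from the schedule: vehicle burglary $900; perjury $37000; witness intimidation $49500; credit-card fraud $38200.
Stacking rule: highest base plus $1000 per additional charge. Highest is witness intimidation at $49500; 3 additional charges → +$3000. Combined base = $52500.
No adjustment factors apply to this defendant.
$52500 is within the $800000 maximum.
$52500 is at or above the $9000 minimum.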